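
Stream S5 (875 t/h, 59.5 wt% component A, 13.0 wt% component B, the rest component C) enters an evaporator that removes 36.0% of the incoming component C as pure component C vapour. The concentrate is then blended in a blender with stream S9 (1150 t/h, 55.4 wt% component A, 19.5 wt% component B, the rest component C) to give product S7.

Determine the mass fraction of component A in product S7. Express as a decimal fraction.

Vapour removed = 0.360×0.275×875 = 86.625 t/h; concentrate = 788.38 t/h.
component A reaching the mixer = 520.62 (from concentrate) + 1150×0.554 = 1157.7 t/h.
Product flow = 788.38 + 1150 = 1938.4 t/h; component A fraction = 0.5973.

0.5973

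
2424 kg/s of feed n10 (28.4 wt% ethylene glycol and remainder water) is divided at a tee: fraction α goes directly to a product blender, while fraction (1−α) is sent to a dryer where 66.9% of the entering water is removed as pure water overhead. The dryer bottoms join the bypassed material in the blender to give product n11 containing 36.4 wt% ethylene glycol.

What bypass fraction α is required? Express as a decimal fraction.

All 2424×0.284 = 688.42 kg/s of ethylene glycol reaches n11, so n11 = 688.42/0.364 = 1891.3 kg/s and vapour = 532.75 kg/s.
The evaporator receives (1−α)·2424 of feed at 0.716 water and removes 0.669 of that water:
0.669×0.716×(1−α)×2424 = 532.75
(1−α) = 532.75/1161.1 = 0.4588;  α = 0.5412.

0.541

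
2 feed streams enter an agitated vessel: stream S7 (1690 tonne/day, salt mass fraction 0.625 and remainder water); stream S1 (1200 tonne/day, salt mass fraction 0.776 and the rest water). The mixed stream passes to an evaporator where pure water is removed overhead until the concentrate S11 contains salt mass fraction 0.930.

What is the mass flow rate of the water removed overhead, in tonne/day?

salt entering = 1690×0.625 + 1200×0.776 = 1987.5 tonne/day.
All salt reports to S11, so S11 = 1987.5/0.930 = 2137 tonne/day.
Total feed = 2890 tonne/day; overhead = 2890 − 2137 = 752.96 tonne/day.

753 tonne/day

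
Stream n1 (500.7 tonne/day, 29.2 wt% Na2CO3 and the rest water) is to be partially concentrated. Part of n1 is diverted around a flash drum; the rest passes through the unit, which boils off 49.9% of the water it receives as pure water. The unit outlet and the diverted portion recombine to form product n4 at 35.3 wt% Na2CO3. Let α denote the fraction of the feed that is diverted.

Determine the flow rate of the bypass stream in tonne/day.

All 500.7×0.292 = 146.2 tonne/day of Na2CO3 reaches n4, so n4 = 146.2/0.353 = 414.18 tonne/day and vapour = 86.523 tonne/day.
The evaporator receives (1−α)·500.7 of feed at 0.708 water and removes 0.499 of that water:
0.499×0.708×(1−α)×500.7 = 86.523
(1−α) = 86.523/176.89 = 0.4891;  α = 0.5109.
Bypass flow = 0.5109×500.7 = 255.79 tonne/day.

255.8 tonne/day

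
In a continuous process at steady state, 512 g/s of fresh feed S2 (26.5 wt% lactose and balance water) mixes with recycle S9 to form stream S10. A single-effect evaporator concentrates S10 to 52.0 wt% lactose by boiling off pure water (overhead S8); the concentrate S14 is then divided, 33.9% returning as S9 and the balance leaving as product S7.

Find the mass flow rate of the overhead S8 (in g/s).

Overall lactose balance (none leaves overhead): lactose in fresh feed = lactose in product, i.e. 512×0.265 = (1−0.339)·S14·0.520.
S14 = 135.68/(0.520×0.661) = 394.74 g/s.
Recycle S9 = 0.339×394.74 = 133.82 g/s.
Combined feed S10 = 512 + 133.82 = 645.82 g/s.
Overhead S8 = S10 − S14 = 645.82 − 394.74 = 251.08 g/s.

251.1 g/s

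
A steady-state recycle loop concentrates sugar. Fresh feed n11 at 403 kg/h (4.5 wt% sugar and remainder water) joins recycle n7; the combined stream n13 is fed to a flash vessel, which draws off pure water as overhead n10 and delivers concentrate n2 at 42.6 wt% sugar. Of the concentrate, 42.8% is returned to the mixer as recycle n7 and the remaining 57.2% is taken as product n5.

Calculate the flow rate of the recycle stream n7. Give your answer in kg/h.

31.85 kg/h

Overall sugar balance (none leaves overhead): sugar in fresh feed = sugar in product, i.e. 403×0.045 = (1−0.428)·n2·0.426.
n2 = 18.135/(0.426×0.572) = 74.424 kg/h.
Recycle n7 = 0.428×74.424 = 31.853 kg/h.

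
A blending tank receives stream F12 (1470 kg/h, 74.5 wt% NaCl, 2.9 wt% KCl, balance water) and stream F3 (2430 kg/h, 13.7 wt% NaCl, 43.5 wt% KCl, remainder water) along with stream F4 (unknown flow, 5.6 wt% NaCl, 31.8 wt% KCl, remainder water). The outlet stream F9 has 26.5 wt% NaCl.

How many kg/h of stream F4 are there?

Let F4 be the unknown flow. Total out = 3900 + F4.
NaCl balance: 1428.1 + 0.056·F4 = 0.265·(3900 + F4)
(0.056 − 0.265)·F4 = 0.265×3900 − 1428.1 = -394.56
F4 = -394.56 / -0.209 = 1887.8 kg/h

1888 kg/h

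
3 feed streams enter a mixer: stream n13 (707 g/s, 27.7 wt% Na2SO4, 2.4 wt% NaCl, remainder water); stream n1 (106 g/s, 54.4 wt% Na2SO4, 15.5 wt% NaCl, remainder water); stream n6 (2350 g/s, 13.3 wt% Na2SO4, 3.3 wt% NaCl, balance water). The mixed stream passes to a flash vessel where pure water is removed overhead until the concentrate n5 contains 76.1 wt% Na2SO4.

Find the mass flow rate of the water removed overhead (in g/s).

Na2SO4 entering = 707×0.277 + 106×0.544 + 2350×0.133 = 566.05 g/s.
All Na2SO4 reports to n5, so n5 = 566.05/0.761 = 743.83 g/s.
Total feed = 3163 g/s; overhead = 3163 − 743.83 = 2419.2 g/s.

2419 g/s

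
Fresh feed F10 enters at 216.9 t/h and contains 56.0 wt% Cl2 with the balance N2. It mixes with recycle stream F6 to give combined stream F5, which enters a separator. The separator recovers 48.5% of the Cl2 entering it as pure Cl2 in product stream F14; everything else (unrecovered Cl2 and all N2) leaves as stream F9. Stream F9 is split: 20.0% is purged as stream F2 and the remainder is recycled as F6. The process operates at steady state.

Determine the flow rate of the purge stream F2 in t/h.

N2 enters only via F10 and leaves only via the purge: 216.9×0.440 = 0.200×(N2 in F9), and the separator passes all N2, so N2 in F5 = N2 in F9 = 477.18 t/h.
Cl2 in F5: m_A = 216.9×0.560 + (1−0.200)·(1−0.485)·m_A, so m_A = 121.46/0.5880 = 206.57 t/h.
F9 = (1−0.485)×206.57 + 477.18 = 583.56 t/h.
Purge F2 = 0.200×583.56 = 116.71 t/h.

116.7 t/h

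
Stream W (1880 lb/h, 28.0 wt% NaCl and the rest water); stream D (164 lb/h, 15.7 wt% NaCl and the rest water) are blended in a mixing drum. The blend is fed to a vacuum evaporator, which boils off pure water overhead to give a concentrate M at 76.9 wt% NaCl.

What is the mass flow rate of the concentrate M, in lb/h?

NaCl entering = 1880×0.280 + 164×0.157 = 552.15 lb/h.
All NaCl reports to M, so M = 552.15/0.769 = 718.01 lb/h.

718 lb/h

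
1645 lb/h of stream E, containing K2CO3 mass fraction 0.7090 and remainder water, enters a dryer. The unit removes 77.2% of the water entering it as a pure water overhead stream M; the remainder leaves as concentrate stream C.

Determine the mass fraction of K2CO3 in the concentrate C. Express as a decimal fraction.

K2CO3 is not removed: 1645×0.709 = 1166.3 lb/h of K2CO3 enters C.
water entering = 1645×0.291 = 478.69 lb/h; overhead removed = 0.772×478.69 = 369.55 lb/h.
Concentrate = 1645 − 369.55 = 1275.4 lb/h.
Mass fraction = 1166.3/1275.4 = 0.9144.

0.9144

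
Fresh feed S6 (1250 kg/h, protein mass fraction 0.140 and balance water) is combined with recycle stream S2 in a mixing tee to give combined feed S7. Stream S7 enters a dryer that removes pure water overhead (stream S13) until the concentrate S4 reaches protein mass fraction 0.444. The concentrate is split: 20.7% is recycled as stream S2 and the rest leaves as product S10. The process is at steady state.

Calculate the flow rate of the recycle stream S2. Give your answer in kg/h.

102.9 kg/h

Overall protein balance (none leaves overhead): protein in fresh feed = protein in product, i.e. 1250×0.140 = (1−0.207)·S4·0.444.
S4 = 175/(0.444×0.793) = 497.03 kg/h.
Recycle S2 = 0.207×497.03 = 102.89 kg/h.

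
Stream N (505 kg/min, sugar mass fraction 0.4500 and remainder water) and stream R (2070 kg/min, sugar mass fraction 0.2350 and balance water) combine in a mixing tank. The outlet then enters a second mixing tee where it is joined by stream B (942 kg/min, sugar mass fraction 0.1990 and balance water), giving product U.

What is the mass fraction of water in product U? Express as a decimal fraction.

Overall, product flow = 3517 kg/min.
water in = 505×0.550 + 2070×0.765 + 942×0.801 = 2615.8 kg/min.
water fraction in U = 0.7438.

0.7438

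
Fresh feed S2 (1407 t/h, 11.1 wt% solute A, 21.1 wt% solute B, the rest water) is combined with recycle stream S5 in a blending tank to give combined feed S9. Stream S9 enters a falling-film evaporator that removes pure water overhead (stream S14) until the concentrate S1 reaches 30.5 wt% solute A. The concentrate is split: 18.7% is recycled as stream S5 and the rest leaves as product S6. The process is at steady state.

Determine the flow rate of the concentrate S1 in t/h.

Overall solute A balance (none leaves overhead): solute A in fresh feed = solute A in product, i.e. 1407×0.111 = (1−0.187)·S1·0.305.
S1 = 156.18/(0.305×0.813) = 629.83 t/h.

629.8 t/h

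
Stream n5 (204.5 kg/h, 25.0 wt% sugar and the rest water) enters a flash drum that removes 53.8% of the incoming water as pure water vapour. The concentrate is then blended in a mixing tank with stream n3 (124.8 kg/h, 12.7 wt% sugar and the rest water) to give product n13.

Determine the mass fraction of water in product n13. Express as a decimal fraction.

0.729

Vapour removed = 0.538×0.750×204.5 = 82.516 kg/h; concentrate = 121.98 kg/h.
water reaching the mixer = 70.859 (from concentrate) + 124.8×0.873 = 179.81 kg/h.
Product flow = 121.98 + 124.8 = 246.78 kg/h; water fraction = 0.729.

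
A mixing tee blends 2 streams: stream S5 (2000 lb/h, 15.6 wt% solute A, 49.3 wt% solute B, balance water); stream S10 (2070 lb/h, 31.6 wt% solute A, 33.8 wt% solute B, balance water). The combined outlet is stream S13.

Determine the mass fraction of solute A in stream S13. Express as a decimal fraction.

0.237

Total flow out = 2000 + 2070 = 4070 lb/h.
solute A in = 2000×0.156 + 2070×0.316 = 966.12 lb/h.
solute A mass fraction in S13 = 966.12/4070 = 0.237.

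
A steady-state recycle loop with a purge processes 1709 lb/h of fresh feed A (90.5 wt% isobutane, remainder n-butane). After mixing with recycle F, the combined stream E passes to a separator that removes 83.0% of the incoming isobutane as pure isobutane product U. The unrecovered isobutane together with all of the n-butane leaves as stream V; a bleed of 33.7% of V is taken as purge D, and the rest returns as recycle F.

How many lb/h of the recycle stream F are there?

n-butane enters only via A and leaves only via the purge: 1709×0.095 = 0.337×(n-butane in V), and the separator passes all n-butane, so n-butane in E = n-butane in V = 481.77 lb/h.
isobutane in E: m_A = 1709×0.905 + (1−0.337)·(1−0.830)·m_A, so m_A = 1546.6/0.8873 = 1743.1 lb/h.
V = (1−0.830)×1743.1 + 481.77 = 778.09 lb/h.
Recycle F = (1−0.337)×778.09 = 515.88 lb/h.

515.9 lb/h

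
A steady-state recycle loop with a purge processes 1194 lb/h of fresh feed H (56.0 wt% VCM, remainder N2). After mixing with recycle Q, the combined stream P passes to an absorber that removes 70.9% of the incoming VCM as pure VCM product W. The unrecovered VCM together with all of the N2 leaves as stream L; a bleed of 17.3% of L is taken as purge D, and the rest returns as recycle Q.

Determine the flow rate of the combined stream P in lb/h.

N2 enters only via H and leaves only via the purge: 1194×0.440 = 0.173×(N2 in L), and the absorber passes all N2, so N2 in P = N2 in L = 3036.8 lb/h.
VCM in P: m_A = 1194×0.560 + (1−0.173)·(1−0.709)·m_A, so m_A = 668.64/0.7593 = 880.55 lb/h.
P = 880.55 + 3036.8 = 3917.3 lb/h.

3917 lb/h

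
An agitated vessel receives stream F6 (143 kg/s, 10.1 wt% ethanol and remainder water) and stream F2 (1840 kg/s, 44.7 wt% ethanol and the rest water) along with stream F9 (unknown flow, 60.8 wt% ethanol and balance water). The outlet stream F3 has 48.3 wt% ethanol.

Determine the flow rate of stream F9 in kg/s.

966.9 kg/s

Let F9 be the unknown flow. Total out = 1983 + F9.
ethanol balance: 836.92 + 0.608·F9 = 0.483·(1983 + F9)
(0.608 − 0.483)·F9 = 0.483×1983 − 836.92 = 120.87
F9 = 120.87 / 0.125 = 966.93 kg/s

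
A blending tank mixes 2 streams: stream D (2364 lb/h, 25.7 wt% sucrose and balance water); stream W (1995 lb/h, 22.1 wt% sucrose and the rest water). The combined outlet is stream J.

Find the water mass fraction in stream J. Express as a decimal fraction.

0.759

Total flow out = 2364 + 1995 = 4359 lb/h.
water in = 2364×0.743 + 1995×0.779 = 3310.6 lb/h.
water mass fraction in J = 3310.6/4359 = 0.759.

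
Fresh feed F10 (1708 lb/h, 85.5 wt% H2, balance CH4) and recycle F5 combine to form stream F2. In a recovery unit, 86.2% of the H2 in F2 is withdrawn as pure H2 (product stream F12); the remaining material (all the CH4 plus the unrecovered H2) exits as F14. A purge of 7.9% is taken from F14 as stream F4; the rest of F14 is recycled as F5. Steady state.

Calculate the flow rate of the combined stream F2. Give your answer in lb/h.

CH4 enters only via F10 and leaves only via the purge: 1708×0.145 = 0.079×(CH4 in F14), and the recovery unit passes all CH4, so CH4 in F2 = CH4 in F14 = 3134.9 lb/h.
H2 in F2: m_A = 1708×0.855 + (1−0.079)·(1−0.862)·m_A, so m_A = 1460.3/0.8729 = 1673 lb/h.
F2 = 1673 + 3134.9 = 4807.9 lb/h.

4808 lb/h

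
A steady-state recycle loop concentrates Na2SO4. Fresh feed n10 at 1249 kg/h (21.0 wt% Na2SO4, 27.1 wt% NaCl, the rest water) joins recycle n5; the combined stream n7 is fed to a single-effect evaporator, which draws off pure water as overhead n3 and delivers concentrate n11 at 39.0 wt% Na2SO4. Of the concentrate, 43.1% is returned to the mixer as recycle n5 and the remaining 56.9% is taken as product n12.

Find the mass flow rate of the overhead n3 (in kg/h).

576.5 kg/h

Overall Na2SO4 balance (none leaves overhead): Na2SO4 in fresh feed = Na2SO4 in product, i.e. 1249×0.210 = (1−0.431)·n11·0.390.
n11 = 262.29/(0.390×0.569) = 1182 kg/h.
Recycle n5 = 0.431×1182 = 509.43 kg/h.
Combined feed n7 = 1249 + 509.43 = 1758.4 kg/h.
Overhead n3 = n7 − n11 = 1758.4 − 1182 = 576.46 kg/h.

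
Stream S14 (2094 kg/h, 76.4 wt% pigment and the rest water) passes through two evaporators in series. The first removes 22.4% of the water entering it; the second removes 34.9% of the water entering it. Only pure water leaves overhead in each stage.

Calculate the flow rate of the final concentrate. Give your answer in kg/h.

1849 kg/h

water in feed = 2094×0.236 = 494.18 kg/h.
After stage 1: water left = (1−0.224)×494.18 = 383.49; stream total = 1983.3 kg/h.
After stage 2: water left = (1−0.349)×383.49 = 249.65; final concentrate = 1849.5 kg/h.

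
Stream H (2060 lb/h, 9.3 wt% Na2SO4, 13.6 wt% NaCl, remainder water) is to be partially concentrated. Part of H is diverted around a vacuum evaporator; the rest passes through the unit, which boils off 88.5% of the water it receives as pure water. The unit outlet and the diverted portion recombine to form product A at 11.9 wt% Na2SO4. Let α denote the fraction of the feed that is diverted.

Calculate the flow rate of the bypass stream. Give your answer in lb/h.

All 2060×0.093 = 191.58 lb/h of Na2SO4 reaches A, so A = 191.58/0.119 = 1609.9 lb/h and vapour = 450.08 lb/h.
The evaporator receives (1−α)·2060 of feed at 0.771 water and removes 0.885 of that water:
0.885×0.771×(1−α)×2060 = 450.08
(1−α) = 450.08/1405.6 = 0.3202;  α = 0.6798.
Bypass flow = 0.6798×2060 = 1400.4 lb/h.

1400 lb/h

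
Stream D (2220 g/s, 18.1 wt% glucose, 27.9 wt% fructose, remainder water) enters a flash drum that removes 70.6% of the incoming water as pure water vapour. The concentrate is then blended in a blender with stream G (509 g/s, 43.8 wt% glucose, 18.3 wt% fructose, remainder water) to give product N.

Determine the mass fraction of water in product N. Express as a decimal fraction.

0.2897

Vapour removed = 0.706×0.540×2220 = 846.35 g/s; concentrate = 1373.6 g/s.
water reaching the mixer = 352.45 (from concentrate) + 509×0.379 = 545.36 g/s.
Product flow = 1373.6 + 509 = 1882.6 g/s; water fraction = 0.2897.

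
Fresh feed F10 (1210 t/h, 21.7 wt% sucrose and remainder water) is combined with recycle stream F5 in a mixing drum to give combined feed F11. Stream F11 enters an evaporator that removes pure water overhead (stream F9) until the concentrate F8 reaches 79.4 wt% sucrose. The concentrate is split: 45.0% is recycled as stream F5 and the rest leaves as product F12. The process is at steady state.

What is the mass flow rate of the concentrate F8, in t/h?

Overall sucrose balance (none leaves overhead): sucrose in fresh feed = sucrose in product, i.e. 1210×0.217 = (1−0.450)·F8·0.794.
F8 = 262.57/(0.794×0.550) = 601.26 t/h.

601.3 t/h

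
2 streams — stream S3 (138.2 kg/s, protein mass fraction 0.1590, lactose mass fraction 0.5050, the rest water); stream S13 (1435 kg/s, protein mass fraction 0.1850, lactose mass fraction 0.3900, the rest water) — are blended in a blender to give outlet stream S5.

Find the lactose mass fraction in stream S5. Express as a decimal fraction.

Total flow out = 138.2 + 1435 = 1573.2 kg/s.
lactose in = 138.2×0.505 + 1435×0.390 = 629.44 kg/s.
lactose mass fraction in S5 = 629.44/1573.2 = 0.4001.

0.4001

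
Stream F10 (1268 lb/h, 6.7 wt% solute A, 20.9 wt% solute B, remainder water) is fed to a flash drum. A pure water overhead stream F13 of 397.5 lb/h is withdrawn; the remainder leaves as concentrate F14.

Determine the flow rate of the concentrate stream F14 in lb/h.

870.5 lb/h

Concentrate = 1268 − 397.5 = 870.5 lb/h.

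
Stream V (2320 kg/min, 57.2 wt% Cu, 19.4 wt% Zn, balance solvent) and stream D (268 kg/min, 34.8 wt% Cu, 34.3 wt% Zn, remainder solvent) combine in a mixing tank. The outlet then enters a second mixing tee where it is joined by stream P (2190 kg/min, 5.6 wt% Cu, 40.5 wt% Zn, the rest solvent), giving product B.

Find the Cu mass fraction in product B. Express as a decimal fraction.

0.323

Overall, product flow = 4778 kg/min.
Cu in = 2320×0.572 + 268×0.348 + 2190×0.056 = 1542.9 kg/min.
Cu fraction in B = 0.323.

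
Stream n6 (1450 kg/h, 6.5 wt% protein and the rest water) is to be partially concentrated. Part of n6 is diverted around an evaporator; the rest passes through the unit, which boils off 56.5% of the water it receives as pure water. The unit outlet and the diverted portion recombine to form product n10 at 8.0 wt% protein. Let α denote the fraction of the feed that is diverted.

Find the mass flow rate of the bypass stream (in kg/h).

All 1450×0.065 = 94.25 kg/h of protein reaches n10, so n10 = 94.25/0.080 = 1178.1 kg/h and vapour = 271.88 kg/h.
The evaporator receives (1−α)·1450 of feed at 0.935 water and removes 0.565 of that water:
0.565×0.935×(1−α)×1450 = 271.88
(1−α) = 271.88/766 = 0.3549;  α = 0.6451.
Bypass flow = 0.6451×1450 = 935.35 kg/h.

935.4 kg/h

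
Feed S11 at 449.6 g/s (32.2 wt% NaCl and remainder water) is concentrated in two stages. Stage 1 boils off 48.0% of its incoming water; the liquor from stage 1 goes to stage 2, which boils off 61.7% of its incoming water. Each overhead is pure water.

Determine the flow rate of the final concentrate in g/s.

205.5 g/s

water in feed = 449.6×0.678 = 304.83 g/s.
After stage 1: water left = (1−0.480)×304.83 = 158.51; stream total = 303.28 g/s.
After stage 2: water left = (1−0.617)×158.51 = 60.71; final concentrate = 205.48 g/s.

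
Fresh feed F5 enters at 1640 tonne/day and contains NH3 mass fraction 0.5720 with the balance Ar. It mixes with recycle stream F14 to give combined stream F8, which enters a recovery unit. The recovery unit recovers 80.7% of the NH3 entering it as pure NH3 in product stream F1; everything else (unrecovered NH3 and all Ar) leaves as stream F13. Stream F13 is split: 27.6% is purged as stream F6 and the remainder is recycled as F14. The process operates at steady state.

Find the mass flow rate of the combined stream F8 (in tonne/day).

Ar enters only via F5 and leaves only via the purge: 1640×0.428 = 0.276×(Ar in F13), and the recovery unit passes all Ar, so Ar in F8 = Ar in F13 = 2543.2 tonne/day.
NH3 in F8: m_A = 1640×0.572 + (1−0.276)·(1−0.807)·m_A, so m_A = 938.08/0.8603 = 1090.5 tonne/day.
F8 = 1090.5 + 2543.2 = 3633.6 tonne/day.

3634 tonne/day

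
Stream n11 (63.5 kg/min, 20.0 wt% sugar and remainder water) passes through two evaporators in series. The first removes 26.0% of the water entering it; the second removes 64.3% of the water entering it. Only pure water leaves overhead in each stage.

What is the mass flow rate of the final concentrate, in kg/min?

26.12 kg/min

water in feed = 63.5×0.800 = 50.8 kg/min.
After stage 1: water left = (1−0.260)×50.8 = 37.592; stream total = 50.292 kg/min.
After stage 2: water left = (1−0.643)×37.592 = 13.42; final concentrate = 26.12 kg/min.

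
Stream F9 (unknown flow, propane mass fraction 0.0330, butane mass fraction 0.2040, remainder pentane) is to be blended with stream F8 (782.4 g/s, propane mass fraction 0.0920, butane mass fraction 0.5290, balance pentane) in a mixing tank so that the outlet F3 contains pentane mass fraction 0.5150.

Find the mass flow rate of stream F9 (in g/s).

Let F9 be the unknown flow. Total out = 782.4 + F9.
pentane balance: 296.53 + 0.763·F9 = 0.515·(782.4 + F9)
(0.763 − 0.515)·F9 = 0.515×782.4 − 296.53 = 106.41
F9 = 106.41 / 0.248 = 429.06 g/s

429.1 g/s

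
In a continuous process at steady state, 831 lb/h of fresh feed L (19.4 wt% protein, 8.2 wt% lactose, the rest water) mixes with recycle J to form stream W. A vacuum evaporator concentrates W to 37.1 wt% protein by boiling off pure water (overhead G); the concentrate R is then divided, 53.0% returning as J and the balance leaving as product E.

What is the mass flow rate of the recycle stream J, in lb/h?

490 lb/h

Overall protein balance (none leaves overhead): protein in fresh feed = protein in product, i.e. 831×0.194 = (1−0.530)·R·0.371.
R = 161.21/(0.371×0.470) = 924.55 lb/h.
Recycle J = 0.530×924.55 = 490.01 lb/h.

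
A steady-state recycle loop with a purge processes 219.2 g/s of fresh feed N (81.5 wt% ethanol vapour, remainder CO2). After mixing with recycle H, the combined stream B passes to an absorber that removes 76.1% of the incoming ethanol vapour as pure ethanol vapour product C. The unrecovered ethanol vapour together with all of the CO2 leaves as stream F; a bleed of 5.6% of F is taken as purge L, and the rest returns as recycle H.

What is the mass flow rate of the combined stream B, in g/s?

CO2 enters only via N and leaves only via the purge: 219.2×0.185 = 0.056×(CO2 in F), and the absorber passes all CO2, so CO2 in B = CO2 in F = 724.14 g/s.
ethanol vapour in B: m_A = 219.2×0.815 + (1−0.056)·(1−0.761)·m_A, so m_A = 178.65/0.7744 = 230.7 g/s.
B = 230.7 + 724.14 = 954.84 g/s.

954.8 g/s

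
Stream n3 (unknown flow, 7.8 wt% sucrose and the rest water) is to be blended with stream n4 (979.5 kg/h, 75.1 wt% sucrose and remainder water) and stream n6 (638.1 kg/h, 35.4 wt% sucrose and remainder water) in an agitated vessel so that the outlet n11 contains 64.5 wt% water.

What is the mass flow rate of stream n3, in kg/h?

Let n3 be the unknown flow. Total out = 1617.6 + n3.
water balance: 656.11 + 0.922·n3 = 0.645·(1617.6 + n3)
(0.922 − 0.645)·n3 = 0.645×1617.6 − 656.11 = 387.24
n3 = 387.24 / 0.277 = 1398 kg/h

1398 kg/h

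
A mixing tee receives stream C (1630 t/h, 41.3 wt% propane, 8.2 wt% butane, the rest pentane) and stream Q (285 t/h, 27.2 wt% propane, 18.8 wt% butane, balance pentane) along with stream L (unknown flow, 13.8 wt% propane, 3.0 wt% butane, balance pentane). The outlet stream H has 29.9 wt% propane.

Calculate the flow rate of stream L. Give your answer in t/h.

Let L be the unknown flow. Total out = 1915 + L.
propane balance: 750.71 + 0.138·L = 0.299·(1915 + L)
(0.138 − 0.299)·L = 0.299×1915 − 750.71 = -178.12
L = -178.12 / -0.161 = 1106.4 t/h

1106 t/h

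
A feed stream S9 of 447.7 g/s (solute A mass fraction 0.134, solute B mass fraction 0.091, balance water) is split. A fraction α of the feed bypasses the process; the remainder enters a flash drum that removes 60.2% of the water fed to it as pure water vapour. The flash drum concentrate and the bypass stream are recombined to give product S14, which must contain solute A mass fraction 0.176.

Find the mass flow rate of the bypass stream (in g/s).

218.7 g/s

All 447.7×0.134 = 59.992 g/s of solute A reaches S14, so S14 = 59.992/0.176 = 340.86 g/s and vapour = 106.84 g/s.
The evaporator receives (1−α)·447.7 of feed at 0.775 water and removes 0.602 of that water:
0.602×0.775×(1−α)×447.7 = 106.84
(1−α) = 106.84/208.87 = 0.5115;  α = 0.4885.
Bypass flow = 0.4885×447.7 = 218.71 g/s.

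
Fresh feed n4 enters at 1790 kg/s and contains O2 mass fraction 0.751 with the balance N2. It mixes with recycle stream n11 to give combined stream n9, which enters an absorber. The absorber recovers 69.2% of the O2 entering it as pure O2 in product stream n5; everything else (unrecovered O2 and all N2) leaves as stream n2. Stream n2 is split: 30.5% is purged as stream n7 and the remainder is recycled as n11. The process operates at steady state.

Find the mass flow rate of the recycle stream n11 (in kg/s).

N2 enters only via n4 and leaves only via the purge: 1790×0.249 = 0.305×(N2 in n2), and the absorber passes all N2, so N2 in n9 = N2 in n2 = 1461.3 kg/s.
O2 in n9: m_A = 1790×0.751 + (1−0.305)·(1−0.692)·m_A, so m_A = 1344.3/0.7859 = 1710.4 kg/s.
n2 = (1−0.692)×1710.4 + 1461.3 = 1988.2 kg/s.
Recycle n11 = (1−0.305)×1988.2 = 1381.8 kg/s.

1382 kg/s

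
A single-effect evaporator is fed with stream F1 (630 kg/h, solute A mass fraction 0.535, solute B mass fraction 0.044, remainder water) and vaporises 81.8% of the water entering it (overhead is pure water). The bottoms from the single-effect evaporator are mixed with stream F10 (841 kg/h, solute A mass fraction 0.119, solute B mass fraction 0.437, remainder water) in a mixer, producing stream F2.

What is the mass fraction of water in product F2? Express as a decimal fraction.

0.336

Vapour removed = 0.818×0.421×630 = 216.96 kg/h; concentrate = 413.04 kg/h.
water reaching the mixer = 48.272 (from concentrate) + 841×0.444 = 421.68 kg/h.
Product flow = 413.04 + 841 = 1254 kg/h; water fraction = 0.336.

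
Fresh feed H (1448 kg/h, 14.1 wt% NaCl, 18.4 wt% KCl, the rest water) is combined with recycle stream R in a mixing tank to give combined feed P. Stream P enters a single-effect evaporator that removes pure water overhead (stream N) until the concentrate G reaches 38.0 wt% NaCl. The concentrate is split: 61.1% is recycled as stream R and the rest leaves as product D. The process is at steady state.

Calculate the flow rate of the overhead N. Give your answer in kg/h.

Overall NaCl balance (none leaves overhead): NaCl in fresh feed = NaCl in product, i.e. 1448×0.141 = (1−0.611)·G·0.380.
G = 204.17/(0.380×0.389) = 1381.2 kg/h.
Recycle R = 0.611×1381.2 = 843.91 kg/h.
Combined feed P = 1448 + 843.91 = 2291.9 kg/h.
Overhead N = P − G = 2291.9 − 1381.2 = 910.72 kg/h.

910.7 kg/h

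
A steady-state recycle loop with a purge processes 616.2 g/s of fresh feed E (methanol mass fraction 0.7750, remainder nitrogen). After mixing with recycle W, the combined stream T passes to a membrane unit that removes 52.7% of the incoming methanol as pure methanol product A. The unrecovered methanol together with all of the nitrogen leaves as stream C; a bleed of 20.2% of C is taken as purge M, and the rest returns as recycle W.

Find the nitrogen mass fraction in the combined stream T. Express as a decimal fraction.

0.4722

nitrogen enters only via E and leaves only via the purge: 616.2×0.225 = 0.202×(nitrogen in C), and the membrane unit passes all nitrogen, so nitrogen in T = nitrogen in C = 686.36 g/s.
methanol in T: m_A = 616.2×0.775 + (1−0.202)·(1−0.527)·m_A, so m_A = 477.56/0.6225 = 767.1 g/s.
T = 767.1 + 686.36 = 1453.5 g/s.
nitrogen fraction in T = 686.36/1453.5 = 0.4722.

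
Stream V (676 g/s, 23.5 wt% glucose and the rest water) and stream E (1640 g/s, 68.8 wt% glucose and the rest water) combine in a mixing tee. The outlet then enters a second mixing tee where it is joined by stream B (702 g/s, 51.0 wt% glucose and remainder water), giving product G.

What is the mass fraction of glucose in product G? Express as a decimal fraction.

0.545

Overall, product flow = 3018 g/s.
glucose in = 676×0.235 + 1640×0.688 + 702×0.510 = 1645.2 g/s.
glucose fraction in G = 0.545.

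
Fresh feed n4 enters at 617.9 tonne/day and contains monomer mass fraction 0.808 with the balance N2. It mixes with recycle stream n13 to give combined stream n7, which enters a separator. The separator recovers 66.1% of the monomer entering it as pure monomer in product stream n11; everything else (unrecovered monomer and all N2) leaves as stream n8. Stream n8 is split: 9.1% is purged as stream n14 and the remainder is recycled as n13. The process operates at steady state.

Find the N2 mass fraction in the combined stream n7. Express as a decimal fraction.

N2 enters only via n4 and leaves only via the purge: 617.9×0.192 = 0.091×(N2 in n8), and the separator passes all N2, so N2 in n7 = N2 in n8 = 1303.7 tonne/day.
monomer in n7: m_A = 617.9×0.808 + (1−0.091)·(1−0.661)·m_A, so m_A = 499.26/0.6918 = 721.64 tonne/day.
n7 = 721.64 + 1303.7 = 2025.3 tonne/day.
N2 fraction in n7 = 1303.7/2025.3 = 0.644.

0.644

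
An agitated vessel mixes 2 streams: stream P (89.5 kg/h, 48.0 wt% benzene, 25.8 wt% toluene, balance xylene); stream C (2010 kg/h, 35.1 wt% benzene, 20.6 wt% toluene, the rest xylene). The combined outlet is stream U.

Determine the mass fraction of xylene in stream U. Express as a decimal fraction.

0.4353

Total flow out = 89.5 + 2010 = 2099.5 kg/h.
xylene in = 89.5×0.262 + 2010×0.443 = 913.88 kg/h.
xylene mass fraction in U = 913.88/2099.5 = 0.4353.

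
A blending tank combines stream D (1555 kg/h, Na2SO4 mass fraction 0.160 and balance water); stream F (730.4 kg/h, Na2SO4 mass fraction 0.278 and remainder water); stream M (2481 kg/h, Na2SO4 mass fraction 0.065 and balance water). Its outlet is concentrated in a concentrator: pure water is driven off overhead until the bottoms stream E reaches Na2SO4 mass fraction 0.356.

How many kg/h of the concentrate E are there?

1722 kg/h

Na2SO4 entering = 1555×0.160 + 730.4×0.278 + 2481×0.065 = 613.12 kg/h.
All Na2SO4 reports to E, so E = 613.12/0.356 = 1722.2 kg/h.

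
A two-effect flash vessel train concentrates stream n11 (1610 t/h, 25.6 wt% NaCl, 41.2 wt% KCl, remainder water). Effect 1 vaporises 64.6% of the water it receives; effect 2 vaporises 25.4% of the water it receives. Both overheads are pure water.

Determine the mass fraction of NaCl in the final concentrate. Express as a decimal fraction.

0.3388

water in feed = 1610×0.332 = 534.52 t/h.
After stage 1: water left = (1−0.646)×534.52 = 189.22; stream total = 1264.7 t/h.
After stage 2: water left = (1−0.254)×189.22 = 141.16; final concentrate = 1216.6 t/h.
NaCl fraction = 412.16/1216.6 = 0.3388.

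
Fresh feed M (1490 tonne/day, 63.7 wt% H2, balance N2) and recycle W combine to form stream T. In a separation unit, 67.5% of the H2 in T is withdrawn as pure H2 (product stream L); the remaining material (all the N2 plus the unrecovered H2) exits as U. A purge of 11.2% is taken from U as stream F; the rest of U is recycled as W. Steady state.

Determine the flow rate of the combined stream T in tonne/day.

N2 enters only via M and leaves only via the purge: 1490×0.363 = 0.112×(N2 in U), and the separation unit passes all N2, so N2 in T = N2 in U = 4829.2 tonne/day.
H2 in T: m_A = 1490×0.637 + (1−0.112)·(1−0.675)·m_A, so m_A = 949.13/0.7114 = 1334.2 tonne/day.
T = 1334.2 + 4829.2 = 6163.4 tonne/day.

6163 tonne/day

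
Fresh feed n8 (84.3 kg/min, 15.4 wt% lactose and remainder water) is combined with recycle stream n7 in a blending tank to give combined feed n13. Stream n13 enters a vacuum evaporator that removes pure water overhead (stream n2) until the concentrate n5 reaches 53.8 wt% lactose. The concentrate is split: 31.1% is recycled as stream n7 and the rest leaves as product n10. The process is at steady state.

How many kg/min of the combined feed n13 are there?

Overall lactose balance (none leaves overhead): lactose in fresh feed = lactose in product, i.e. 84.3×0.154 = (1−0.311)·n5·0.538.
n5 = 12.982/(0.538×0.689) = 35.022 kg/min.
Recycle n7 = 0.311×35.022 = 10.892 kg/min.
Combined feed n13 = 84.3 + 10.892 = 95.192 kg/min.

95.19 kg/min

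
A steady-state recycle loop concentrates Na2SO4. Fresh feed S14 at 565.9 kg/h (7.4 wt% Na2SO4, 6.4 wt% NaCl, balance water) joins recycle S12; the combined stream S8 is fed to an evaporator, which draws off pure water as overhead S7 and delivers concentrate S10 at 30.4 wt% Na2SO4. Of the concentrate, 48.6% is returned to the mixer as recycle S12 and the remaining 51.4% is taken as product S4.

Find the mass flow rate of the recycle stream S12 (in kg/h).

Overall Na2SO4 balance (none leaves overhead): Na2SO4 in fresh feed = Na2SO4 in product, i.e. 565.9×0.074 = (1−0.486)·S10·0.304.
S10 = 41.877/(0.304×0.514) = 268 kg/h.
Recycle S12 = 0.486×268 = 130.25 kg/h.

130.2 kg/h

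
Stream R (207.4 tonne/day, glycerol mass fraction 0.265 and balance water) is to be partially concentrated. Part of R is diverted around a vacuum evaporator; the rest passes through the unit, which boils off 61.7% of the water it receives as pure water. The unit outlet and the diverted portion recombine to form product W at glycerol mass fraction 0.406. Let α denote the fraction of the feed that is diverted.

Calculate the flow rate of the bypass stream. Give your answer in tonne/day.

All 207.4×0.265 = 54.961 tonne/day of glycerol reaches W, so W = 54.961/0.406 = 135.37 tonne/day and vapour = 72.028 tonne/day.
The evaporator receives (1−α)·207.4 of feed at 0.735 water and removes 0.617 of that water:
0.617×0.735×(1−α)×207.4 = 72.028
(1−α) = 72.028/94.055 = 0.7658;  α = 0.2342.
Bypass flow = 0.2342×207.4 = 48.571 tonne/day.

48.57 tonne/day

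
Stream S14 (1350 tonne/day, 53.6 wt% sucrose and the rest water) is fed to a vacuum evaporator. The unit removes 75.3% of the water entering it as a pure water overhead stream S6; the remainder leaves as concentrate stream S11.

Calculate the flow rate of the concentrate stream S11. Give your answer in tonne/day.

878.3 tonne/day

water entering = 1350×0.464 = 626.4 tonne/day; overhead removed = 0.753×626.4 = 471.68 tonne/day.
Concentrate = 1350 − 471.68 = 878.32 tonne/day.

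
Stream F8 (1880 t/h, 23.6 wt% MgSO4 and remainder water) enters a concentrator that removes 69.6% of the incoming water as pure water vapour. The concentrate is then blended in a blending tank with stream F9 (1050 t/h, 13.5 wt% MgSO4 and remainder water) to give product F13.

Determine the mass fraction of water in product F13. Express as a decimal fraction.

0.6967

Vapour removed = 0.696×0.764×1880 = 999.68 t/h; concentrate = 880.32 t/h.
water reaching the mixer = 436.64 (from concentrate) + 1050×0.865 = 1344.9 t/h.
Product flow = 880.32 + 1050 = 1930.3 t/h; water fraction = 0.6967.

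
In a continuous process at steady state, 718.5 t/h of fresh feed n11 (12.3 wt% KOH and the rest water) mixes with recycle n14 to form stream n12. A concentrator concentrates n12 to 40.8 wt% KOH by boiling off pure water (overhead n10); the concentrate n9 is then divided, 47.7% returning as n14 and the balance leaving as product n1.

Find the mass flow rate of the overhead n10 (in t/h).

501.9 t/h

Overall KOH balance (none leaves overhead): KOH in fresh feed = KOH in product, i.e. 718.5×0.123 = (1−0.477)·n9·0.408.
n9 = 88.376/(0.408×0.523) = 414.16 t/h.
Recycle n14 = 0.477×414.16 = 197.56 t/h.
Combined feed n12 = 718.5 + 197.56 = 916.06 t/h.
Overhead n10 = n12 − n9 = 916.06 − 414.16 = 501.89 t/h.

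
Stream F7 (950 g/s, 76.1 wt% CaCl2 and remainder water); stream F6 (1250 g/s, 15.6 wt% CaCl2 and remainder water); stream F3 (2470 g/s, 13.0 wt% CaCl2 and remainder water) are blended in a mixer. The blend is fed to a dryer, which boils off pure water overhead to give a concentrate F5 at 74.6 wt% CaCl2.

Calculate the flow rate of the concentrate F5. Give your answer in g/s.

CaCl2 entering = 950×0.761 + 1250×0.156 + 2470×0.130 = 1239.1 g/s.
All CaCl2 reports to F5, so F5 = 1239.1/0.746 = 1660.9 g/s.

1661 g/s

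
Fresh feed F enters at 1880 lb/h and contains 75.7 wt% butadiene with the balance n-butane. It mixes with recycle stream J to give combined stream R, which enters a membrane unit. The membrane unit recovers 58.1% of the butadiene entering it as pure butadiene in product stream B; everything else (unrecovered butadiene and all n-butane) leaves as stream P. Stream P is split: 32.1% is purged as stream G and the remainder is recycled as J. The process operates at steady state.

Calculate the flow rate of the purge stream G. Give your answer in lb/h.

724.4 lb/h

n-butane enters only via F and leaves only via the purge: 1880×0.243 = 0.321×(n-butane in P), and the membrane unit passes all n-butane, so n-butane in R = n-butane in P = 1423.2 lb/h.
butadiene in R: m_A = 1880×0.757 + (1−0.321)·(1−0.581)·m_A, so m_A = 1423.2/0.7155 = 1989 lb/h.
P = (1−0.581)×1989 + 1423.2 = 2256.6 lb/h.
Purge G = 0.321×2256.6 = 724.36 lb/h.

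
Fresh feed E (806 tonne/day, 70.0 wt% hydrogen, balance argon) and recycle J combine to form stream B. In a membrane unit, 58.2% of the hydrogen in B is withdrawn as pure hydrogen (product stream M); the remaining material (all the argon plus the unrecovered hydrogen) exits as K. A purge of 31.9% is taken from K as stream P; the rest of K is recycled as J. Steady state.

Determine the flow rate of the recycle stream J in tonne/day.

740.7 tonne/day

argon enters only via E and leaves only via the purge: 806×0.300 = 0.319×(argon in K), and the membrane unit passes all argon, so argon in B = argon in K = 757.99 tonne/day.
hydrogen in B: m_A = 806×0.700 + (1−0.319)·(1−0.582)·m_A, so m_A = 564.2/0.7153 = 788.71 tonne/day.
K = (1−0.582)×788.71 + 757.99 = 1087.7 tonne/day.
Recycle J = (1−0.319)×1087.7 = 740.71 tonne/day.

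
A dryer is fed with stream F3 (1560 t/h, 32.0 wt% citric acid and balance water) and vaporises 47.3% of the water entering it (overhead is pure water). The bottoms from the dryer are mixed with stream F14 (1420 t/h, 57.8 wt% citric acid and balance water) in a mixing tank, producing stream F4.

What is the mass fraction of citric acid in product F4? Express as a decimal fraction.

0.533

Vapour removed = 0.473×0.680×1560 = 501.76 t/h; concentrate = 1058.2 t/h.
citric acid reaching the mixer = 499.2 (from concentrate) + 1420×0.578 = 1320 t/h.
Product flow = 1058.2 + 1420 = 2478.2 t/h; citric acid fraction = 0.533.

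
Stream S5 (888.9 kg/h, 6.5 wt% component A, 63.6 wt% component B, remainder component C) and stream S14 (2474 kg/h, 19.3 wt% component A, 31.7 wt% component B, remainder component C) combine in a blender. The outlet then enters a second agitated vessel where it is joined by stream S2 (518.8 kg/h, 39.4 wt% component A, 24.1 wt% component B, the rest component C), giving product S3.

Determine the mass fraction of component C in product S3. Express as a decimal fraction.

0.430

Overall, product flow = 3881.7 kg/h.
component C in = 888.9×0.299 + 2474×0.490 + 518.8×0.365 = 1667.4 kg/h.
component C fraction in S3 = 0.430.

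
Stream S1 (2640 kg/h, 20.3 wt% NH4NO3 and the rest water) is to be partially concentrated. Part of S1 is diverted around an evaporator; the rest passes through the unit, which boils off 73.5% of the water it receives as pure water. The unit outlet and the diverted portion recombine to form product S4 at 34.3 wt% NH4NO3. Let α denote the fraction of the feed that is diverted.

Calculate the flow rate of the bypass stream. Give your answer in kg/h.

All 2640×0.203 = 535.92 kg/h of NH4NO3 reaches S4, so S4 = 535.92/0.343 = 1562.4 kg/h and vapour = 1077.6 kg/h.
The evaporator receives (1−α)·2640 of feed at 0.797 water and removes 0.735 of that water:
0.735×0.797×(1−α)×2640 = 1077.6
(1−α) = 1077.6/1546.5 = 0.6968;  α = 0.3032.
Bypass flow = 0.3032×2640 = 800.53 kg/h.

800.5 kg/h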